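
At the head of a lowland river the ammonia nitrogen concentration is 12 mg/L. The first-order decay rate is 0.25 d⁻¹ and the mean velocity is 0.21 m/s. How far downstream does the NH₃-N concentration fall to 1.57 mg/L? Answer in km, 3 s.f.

148 km

From C = C₀·e^(−kt), t = ln(C₀/C)/k = ln(12/1.57)/0.25 = 2.034/0.25 = 8.135 d.
Distance = v·t = 0.21 m/s × 7.029e+05 s = 1.476e+05 m = 147.6 km.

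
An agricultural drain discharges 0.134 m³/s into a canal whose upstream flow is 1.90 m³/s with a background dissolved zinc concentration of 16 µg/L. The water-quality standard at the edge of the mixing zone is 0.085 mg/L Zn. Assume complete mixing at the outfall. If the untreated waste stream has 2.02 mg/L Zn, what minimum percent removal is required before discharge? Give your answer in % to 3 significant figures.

47.4 %

16 µg/L = 0.016 mg/L.
Mass balance: 0.085·2.034 = 0.134·Cₑ + 1.9·0.016.
Cₑ = (0.1729 − 0.0304) / 0.134 = 1.063 mg/L.
Required removal = 1 − 1.063/2.02 = 47.36 %.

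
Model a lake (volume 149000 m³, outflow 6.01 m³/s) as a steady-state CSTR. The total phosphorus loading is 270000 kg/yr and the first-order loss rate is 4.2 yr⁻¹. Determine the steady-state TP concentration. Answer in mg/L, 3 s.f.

1.42 mg/L

Outflow Q = 6.01 m³/s × 3.156e+07 s/yr = 1.897e+08 m³/yr.
Steady-state CSTR mass balance: W = Q·C + k·V·C, so C = W/(Q + kV).
Q + kV = 1.897e+08 + 4.2·149000 = 1.903e+08 m³/yr.
C = 270000/1.903e+08 = 0.001419 kg/m³ = 1.419 mg/L.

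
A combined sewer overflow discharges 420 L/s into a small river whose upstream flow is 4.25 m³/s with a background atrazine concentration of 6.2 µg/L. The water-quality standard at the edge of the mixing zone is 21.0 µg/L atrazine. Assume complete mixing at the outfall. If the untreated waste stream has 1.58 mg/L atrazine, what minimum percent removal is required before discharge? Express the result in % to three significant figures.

420 L/s = 0.42 m³/s.
6.2 µg/L = 0.0062 mg/L.
21.0 µg/L = 0.021 mg/L.
Mass balance: 0.021·4.67 = 0.42·Cₑ + 4.25·0.0062.
Cₑ = (0.09807 − 0.02635) / 0.42 = 0.1708 mg/L.
Required removal = 1 − 0.1708/1.58 = 89.19 %.

89.2 %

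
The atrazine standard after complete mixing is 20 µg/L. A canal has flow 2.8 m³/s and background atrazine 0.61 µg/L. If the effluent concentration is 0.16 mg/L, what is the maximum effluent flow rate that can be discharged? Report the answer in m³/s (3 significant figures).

0.61 µg/L = 0.00061 mg/L.
20 µg/L = 0.02 mg/L.
Mass balance at complete mixing: C_std·(Q_w + Q_r) = Q_w·C_e + Q_r·C_b.
Rearranging, Q_w = Q_r·(C_std − C_b)/(C_e − C_std) = 2.8·(0.02 − 0.00061) / (0.16 − 0.02) = 0.3878 m³/s.

0.388 m³/s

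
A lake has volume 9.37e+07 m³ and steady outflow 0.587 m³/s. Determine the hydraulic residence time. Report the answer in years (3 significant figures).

5.06 yr

Q = 0.587 m³/s × 3.156e+07 s/yr = 1.852e+07 m³/yr.
Hydraulic residence time τ = V/Q = 9.37e+07/1.852e+07 = 5.058 yr.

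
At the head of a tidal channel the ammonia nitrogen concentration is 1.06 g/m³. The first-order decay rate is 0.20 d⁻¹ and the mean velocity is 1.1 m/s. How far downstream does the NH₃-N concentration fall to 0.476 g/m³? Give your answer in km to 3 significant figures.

380 km

From C = C₀·e^(−kt), t = ln(C₀/C)/k = ln(1.06/0.476)/0.20 = 0.8006/0.20 = 4.003 d.
Distance = v·t = 1.1 m/s × 3.459e+05 s = 3.804e+05 m = 380.4 km.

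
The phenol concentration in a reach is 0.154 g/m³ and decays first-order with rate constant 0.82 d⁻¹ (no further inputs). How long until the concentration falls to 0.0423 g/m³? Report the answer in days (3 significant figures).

1.58 d

t = ln(C₀/C)/k = ln(0.154/0.0423)/0.82 = 1.292/0.82 = 1.576 d.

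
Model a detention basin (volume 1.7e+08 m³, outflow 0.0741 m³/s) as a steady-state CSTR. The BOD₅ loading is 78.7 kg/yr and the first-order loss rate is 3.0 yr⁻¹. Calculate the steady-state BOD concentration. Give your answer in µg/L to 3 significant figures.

Outflow Q = 0.0741 m³/s × 3.156e+07 s/yr = 2.338e+06 m³/yr.
Steady-state CSTR mass balance: W = Q·C + k·V·C, so C = W/(Q + kV).
Q + kV = 2.338e+06 + 3.0·1.7e+08 = 5.123e+08 m³/yr.
C = 78.7/5.123e+08 = 1.536e-07 kg/m³ = 0.0001536 mg/L = 0.1536 µg/L.

0.154 µg/L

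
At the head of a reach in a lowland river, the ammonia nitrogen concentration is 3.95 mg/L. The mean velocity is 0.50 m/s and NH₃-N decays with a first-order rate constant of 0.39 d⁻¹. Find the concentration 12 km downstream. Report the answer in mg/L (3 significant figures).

Travel time t = 12 km / 0.50 m/s = 1.2e+04/0.50 = 2.4e+04 s = 0.2778 d.
First-order decay: C = 3.95·exp(−0.39·0.2778) = 3.95·0.8973 = 3.544 mg/L.

3.54 mg/L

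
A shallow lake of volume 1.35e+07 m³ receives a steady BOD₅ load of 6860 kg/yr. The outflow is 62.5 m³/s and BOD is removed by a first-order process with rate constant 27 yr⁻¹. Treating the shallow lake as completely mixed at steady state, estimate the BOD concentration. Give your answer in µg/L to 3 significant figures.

2.94 µg/L

Outflow Q = 62.5 m³/s × 3.156e+07 s/yr = 1.972e+09 m³/yr.
Steady-state CSTR mass balance: W = Q·C + k·V·C, so C = W/(Q + kV).
Q + kV = 1.972e+09 + 27·1.35e+07 = 2.337e+09 m³/yr.
C = 6860/2.337e+09 = 2.936e-06 kg/m³ = 0.002936 mg/L = 2.936 µg/L.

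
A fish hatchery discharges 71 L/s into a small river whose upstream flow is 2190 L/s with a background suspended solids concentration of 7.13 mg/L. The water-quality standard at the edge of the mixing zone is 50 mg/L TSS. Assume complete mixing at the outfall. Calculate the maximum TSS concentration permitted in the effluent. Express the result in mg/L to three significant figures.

71 L/s = 0.071 m³/s.
2190 L/s = 2.19 m³/s.
Mass balance: 50·2.261 = 0.071·Cₑ + 2.19·7.13.
Cₑ = (113.1 − 15.61) / 0.071 = 1372 mg/L.

1370 mg/L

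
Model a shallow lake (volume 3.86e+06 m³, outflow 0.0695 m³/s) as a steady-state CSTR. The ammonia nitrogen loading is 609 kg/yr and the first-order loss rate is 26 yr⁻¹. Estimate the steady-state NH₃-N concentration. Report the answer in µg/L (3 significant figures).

Outflow Q = 0.0695 m³/s × 3.156e+07 s/yr = 2.193e+06 m³/yr.
Steady-state CSTR mass balance: W = Q·C + k·V·C, so C = W/(Q + kV).
Q + kV = 2.193e+06 + 26·3.86e+06 = 1.026e+08 m³/yr.
C = 609/1.026e+08 = 5.938e-06 kg/m³ = 0.005938 mg/L = 5.938 µg/L.

5.94 µg/L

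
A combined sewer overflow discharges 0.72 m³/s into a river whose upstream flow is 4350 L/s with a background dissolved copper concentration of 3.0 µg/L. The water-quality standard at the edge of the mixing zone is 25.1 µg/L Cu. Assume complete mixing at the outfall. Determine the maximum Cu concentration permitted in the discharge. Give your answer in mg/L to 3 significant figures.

4350 L/s = 4.35 m³/s.
3.0 µg/L = 0.003 mg/L.
25.1 µg/L = 0.0251 mg/L.
Mass balance: 0.0251·5.07 = 0.72·Cₑ + 4.35·0.003.
Cₑ = (0.1273 − 0.01305) / 0.72 = 0.1586 mg/L.

0.159 mg/L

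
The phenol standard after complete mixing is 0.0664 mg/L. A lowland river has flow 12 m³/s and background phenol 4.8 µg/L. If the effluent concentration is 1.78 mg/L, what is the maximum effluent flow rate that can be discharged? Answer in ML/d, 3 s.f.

37.3 ML/d

4.8 µg/L = 0.0048 mg/L.
Mass balance at complete mixing: C_std·(Q_w + Q_r) = Q_w·C_e + Q_r·C_b.
Rearranging, Q_w = Q_r·(C_std − C_b)/(C_e − C_std) = 12·(0.0664 − 0.0048) / (1.78 − 0.0664) = 0.4314 m³/s.
= 37.27 ML/d.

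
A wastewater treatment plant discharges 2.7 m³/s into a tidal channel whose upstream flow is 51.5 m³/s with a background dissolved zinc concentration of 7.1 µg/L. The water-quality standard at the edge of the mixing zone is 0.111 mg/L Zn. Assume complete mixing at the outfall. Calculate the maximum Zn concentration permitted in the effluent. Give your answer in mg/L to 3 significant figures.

2.09 mg/L

7.1 µg/L = 0.0071 mg/L.
Mass balance: 0.111·54.2 = 2.7·Cₑ + 51.5·0.0071.
Cₑ = (6.016 − 0.3656) / 2.7 = 2.093 mg/L.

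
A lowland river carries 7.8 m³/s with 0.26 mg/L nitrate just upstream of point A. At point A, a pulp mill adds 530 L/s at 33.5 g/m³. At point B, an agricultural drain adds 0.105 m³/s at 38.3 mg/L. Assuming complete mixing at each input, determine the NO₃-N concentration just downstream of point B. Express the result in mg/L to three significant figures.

2.82 mg/L

530 L/s = 0.53 m³/s.
After input A: C = (7.8·0.26 + 0.53·33.5) / 8.33 = 2.375 mg/L.
After input B: C = (8.33·2.375 + 0.105·38.3) / 8.435 = 2.822 mg/L.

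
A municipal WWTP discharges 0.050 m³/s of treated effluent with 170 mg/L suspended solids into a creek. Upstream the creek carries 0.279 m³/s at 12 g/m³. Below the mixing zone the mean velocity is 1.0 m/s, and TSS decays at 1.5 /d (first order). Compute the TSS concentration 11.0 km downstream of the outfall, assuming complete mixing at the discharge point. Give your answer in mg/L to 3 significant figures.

29.8 mg/L

After complete mixing, C₀ = (0.05·170 + 0.279·12) / 0.329 = 36.01 mg/L.
Travel time t = 1.1e+04 m / 1.0 m/s = 1.1e+04 s = 0.1273 d.
C = 36.01·exp(−1.5·0.1273) = 36.01·0.8262 = 29.75 mg/L.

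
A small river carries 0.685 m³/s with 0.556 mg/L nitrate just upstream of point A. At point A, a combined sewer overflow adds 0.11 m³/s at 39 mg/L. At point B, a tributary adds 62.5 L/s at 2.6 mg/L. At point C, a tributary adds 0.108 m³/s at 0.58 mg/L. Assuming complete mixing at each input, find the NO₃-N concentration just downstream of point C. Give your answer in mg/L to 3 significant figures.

5.07 mg/L

After input A: C = (0.685·0.556 + 0.11·39) / 0.795 = 5.875 mg/L.
62.5 L/s = 0.0625 m³/s.
After input B: C = (0.795·5.875 + 0.0625·2.6) / 0.8575 = 5.637 mg/L.
After input C: C = (0.8575·5.637 + 0.108·0.58) / 0.9655 = 5.071 mg/L.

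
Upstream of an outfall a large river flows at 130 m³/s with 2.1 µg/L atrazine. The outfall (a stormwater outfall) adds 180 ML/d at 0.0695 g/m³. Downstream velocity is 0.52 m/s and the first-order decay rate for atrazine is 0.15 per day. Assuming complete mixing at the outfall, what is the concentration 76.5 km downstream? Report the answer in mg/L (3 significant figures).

0.00245 mg/L

180 ML/d = 2.083 m³/s.
2.1 µg/L = 0.0021 mg/L.
After complete mixing, C₀ = (2.083·0.0695 + 130·0.0021) / 132.1 = 0.003163 mg/L.
Travel time t = 7.65e+04 m / 0.52 m/s = 1.471e+05 s = 1.703 d.
C = 0.003163·exp(−0.15·1.703) = 0.003163·0.7746 = 0.00245 mg/L.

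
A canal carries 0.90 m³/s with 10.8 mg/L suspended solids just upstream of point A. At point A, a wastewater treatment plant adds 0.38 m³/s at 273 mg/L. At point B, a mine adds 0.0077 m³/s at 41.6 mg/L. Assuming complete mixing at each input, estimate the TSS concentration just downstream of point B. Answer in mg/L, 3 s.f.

After input A: C = (0.9·10.8 + 0.38·273) / 1.28 = 88.64 mg/L.
After input B: C = (1.28·88.64 + 0.0077·41.6) / 1.288 = 88.36 mg/L.

88.4 mg/L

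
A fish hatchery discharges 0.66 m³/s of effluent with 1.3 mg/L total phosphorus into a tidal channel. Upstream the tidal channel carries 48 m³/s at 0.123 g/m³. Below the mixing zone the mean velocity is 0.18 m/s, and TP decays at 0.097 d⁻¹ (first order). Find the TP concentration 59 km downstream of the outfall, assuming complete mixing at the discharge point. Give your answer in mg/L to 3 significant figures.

0.0962 mg/L

After complete mixing, C₀ = (0.66·1.3 + 48·0.123) / 48.66 = 0.139 mg/L.
Travel time t = 5.9e+04 m / 0.18 m/s = 3.278e+05 s = 3.794 d.
C = 0.139·exp(−0.097·3.794) = 0.139·0.6921 = 0.09618 mg/L.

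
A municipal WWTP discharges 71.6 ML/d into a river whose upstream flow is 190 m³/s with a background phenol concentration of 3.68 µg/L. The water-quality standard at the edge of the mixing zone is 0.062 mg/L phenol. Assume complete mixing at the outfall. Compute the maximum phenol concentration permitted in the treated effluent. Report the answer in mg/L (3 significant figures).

13.4 mg/L

71.6 ML/d = 0.8287 m³/s.
3.68 µg/L = 0.00368 mg/L.
Mass balance: 0.062·190.8 = 0.8287·Cₑ + 190·0.00368.
Cₑ = (11.83 − 0.6992) / 0.8287 = 13.43 mg/L.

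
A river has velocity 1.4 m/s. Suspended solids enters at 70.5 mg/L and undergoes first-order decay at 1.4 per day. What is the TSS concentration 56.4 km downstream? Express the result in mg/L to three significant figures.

Travel time t = 56.4 km / 1.4 m/s = 5.64e+04/1.4 = 4.029e+04 s = 0.4663 d.
First-order decay: C = 70.5·exp(−1.4·0.4663) = 70.5·0.5206 = 36.7 mg/L.

36.7 mg/L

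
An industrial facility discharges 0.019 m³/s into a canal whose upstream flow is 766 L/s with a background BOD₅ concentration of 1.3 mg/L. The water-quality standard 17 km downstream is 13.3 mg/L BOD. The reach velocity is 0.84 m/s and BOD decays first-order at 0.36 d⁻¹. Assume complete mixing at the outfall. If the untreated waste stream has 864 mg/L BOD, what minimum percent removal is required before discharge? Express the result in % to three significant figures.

36.9 %

766 L/s = 0.766 m³/s.
Travel time to the compliance point: t = 1.7e+04/0.84 = 2.024e+04 s = 0.2342 d; decay factor exp(−0.36·0.2342) = 0.9191.
So the concentration just after mixing may be at most 13.3/0.9191 = 14.47 mg/L.
Mass balance: 14.47·0.785 = 0.019·Cₑ + 0.766·1.3.
Cₑ = (11.36 − 0.9958) / 0.019 = 545.4 mg/L.
Required removal = 1 − 545.4/864 = 36.87 %.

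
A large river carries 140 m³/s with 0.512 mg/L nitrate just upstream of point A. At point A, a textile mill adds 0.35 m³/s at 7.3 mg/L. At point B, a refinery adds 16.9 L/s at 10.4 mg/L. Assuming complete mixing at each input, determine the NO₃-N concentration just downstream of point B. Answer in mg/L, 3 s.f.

0.530 mg/L

After input A: C = (140·0.512 + 0.35·7.3) / 140.3 = 0.5289 mg/L.
16.9 L/s = 0.0169 m³/s.
After input B: C = (140.3·0.5289 + 0.0169·10.4) / 140.4 = 0.5301 mg/L.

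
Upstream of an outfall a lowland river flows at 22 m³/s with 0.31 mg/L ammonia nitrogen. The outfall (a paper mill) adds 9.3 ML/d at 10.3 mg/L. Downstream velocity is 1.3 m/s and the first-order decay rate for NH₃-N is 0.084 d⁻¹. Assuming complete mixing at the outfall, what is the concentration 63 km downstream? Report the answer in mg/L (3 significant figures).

0.342 mg/L

9.3 ML/d = 0.1076 m³/s.
After complete mixing, C₀ = (0.1076·10.3 + 22·0.31) / 22.11 = 0.3586 mg/L.
Travel time t = 6.3e+04 m / 1.3 m/s = 4.846e+04 s = 0.5609 d.
C = 0.3586·exp(−0.084·0.5609) = 0.3586·0.954 = 0.3421 mg/L.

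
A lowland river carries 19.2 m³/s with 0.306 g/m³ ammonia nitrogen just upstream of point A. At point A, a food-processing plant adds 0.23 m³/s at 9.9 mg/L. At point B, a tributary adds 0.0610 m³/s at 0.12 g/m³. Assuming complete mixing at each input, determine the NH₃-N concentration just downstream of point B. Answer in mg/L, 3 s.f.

After input A: C = (19.2·0.306 + 0.23·9.9) / 19.43 = 0.4196 mg/L.
After input B: C = (19.43·0.4196 + 0.061·0.12) / 19.49 = 0.4186 mg/L.

0.419 mg/L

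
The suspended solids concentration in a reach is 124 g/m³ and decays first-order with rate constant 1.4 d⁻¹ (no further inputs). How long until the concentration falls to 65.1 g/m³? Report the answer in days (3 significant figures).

0.460 d

t = ln(C₀/C)/k = ln(124/65.1)/1.4 = 0.6444/1.4 = 0.4603 d.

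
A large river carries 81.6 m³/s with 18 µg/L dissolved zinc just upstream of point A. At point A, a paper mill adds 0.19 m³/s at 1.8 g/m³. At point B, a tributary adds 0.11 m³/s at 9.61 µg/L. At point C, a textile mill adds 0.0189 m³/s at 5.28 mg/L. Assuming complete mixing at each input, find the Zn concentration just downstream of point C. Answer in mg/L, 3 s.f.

18 µg/L = 0.018 mg/L.
After input A: C = (81.6·0.018 + 0.19·1.8) / 81.79 = 0.02214 mg/L.
9.61 µg/L = 0.00961 mg/L.
After input B: C = (81.79·0.02214 + 0.11·0.00961) / 81.9 = 0.02212 mg/L.
After input C: C = (81.9·0.02212 + 0.0189·5.28) / 81.92 = 0.02334 mg/L.

0.0233 mg/L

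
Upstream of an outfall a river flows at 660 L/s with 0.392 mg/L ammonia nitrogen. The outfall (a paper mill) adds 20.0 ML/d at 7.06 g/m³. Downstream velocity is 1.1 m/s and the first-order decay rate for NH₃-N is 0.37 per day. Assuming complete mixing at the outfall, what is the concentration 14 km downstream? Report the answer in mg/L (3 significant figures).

2.01 mg/L

20.0 ML/d = 0.2315 m³/s.
660 L/s = 0.66 m³/s.
After complete mixing, C₀ = (0.2315·7.06 + 0.66·0.392) / 0.8915 = 2.123 mg/L.
Travel time t = 1.4e+04 m / 1.1 m/s = 1.273e+04 s = 0.1473 d.
C = 2.123·exp(−0.37·0.1473) = 2.123·0.947 = 2.011 mg/L.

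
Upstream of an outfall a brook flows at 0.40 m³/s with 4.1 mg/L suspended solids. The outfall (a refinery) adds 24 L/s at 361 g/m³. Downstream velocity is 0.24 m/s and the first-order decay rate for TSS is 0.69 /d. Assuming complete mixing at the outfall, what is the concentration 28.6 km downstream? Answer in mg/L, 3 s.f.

9.38 mg/L

24 L/s = 0.024 m³/s.
After complete mixing, C₀ = (0.024·361 + 0.4·4.1) / 0.424 = 24.3 mg/L.
Travel time t = 2.86e+04 m / 0.24 m/s = 1.192e+05 s = 1.379 d.
C = 24.3·exp(−0.69·1.379) = 24.3·0.3861 = 9.383 mg/L.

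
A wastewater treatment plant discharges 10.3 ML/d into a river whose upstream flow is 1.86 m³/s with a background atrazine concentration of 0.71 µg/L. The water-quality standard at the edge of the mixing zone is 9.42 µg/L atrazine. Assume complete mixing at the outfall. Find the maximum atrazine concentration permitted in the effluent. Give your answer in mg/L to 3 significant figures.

10.3 ML/d = 0.1192 m³/s.
0.71 µg/L = 0.00071 mg/L.
9.42 µg/L = 0.00942 mg/L.
Mass balance: 0.00942·1.979 = 0.1192·Cₑ + 1.86·0.00071.
Cₑ = (0.01864 − 0.001321) / 0.1192 = 0.1453 mg/L.

0.145 mg/L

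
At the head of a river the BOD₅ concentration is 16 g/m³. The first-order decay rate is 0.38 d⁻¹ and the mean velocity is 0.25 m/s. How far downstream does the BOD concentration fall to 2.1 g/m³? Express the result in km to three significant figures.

From C = C₀·e^(−kt), t = ln(C₀/C)/k = ln(16/2.1)/0.38 = 2.031/0.38 = 5.344 d.
Distance = v·t = 0.25 m/s × 4.617e+05 s = 1.154e+05 m = 115.4 km.

115 km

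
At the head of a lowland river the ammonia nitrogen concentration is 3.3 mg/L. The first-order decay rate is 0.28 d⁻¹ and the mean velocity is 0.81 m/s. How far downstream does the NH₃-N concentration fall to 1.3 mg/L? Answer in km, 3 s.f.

233 km

From C = C₀·e^(−kt), t = ln(C₀/C)/k = ln(3.3/1.3)/0.28 = 0.9316/0.28 = 3.327 d.
Distance = v·t = 0.81 m/s × 2.875e+05 s = 2.328e+05 m = 232.8 km.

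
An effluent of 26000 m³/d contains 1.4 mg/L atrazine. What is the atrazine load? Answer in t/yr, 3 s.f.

26000 m³/d = 0.3009 m³/s.
Mass flux = Q·C = 0.3009 m³/s × 1.4 g/m³ = 0.4213 g/s.
= 0.4213 g/s × 31.56 = 13.3 t/yr.

13.3 t/yr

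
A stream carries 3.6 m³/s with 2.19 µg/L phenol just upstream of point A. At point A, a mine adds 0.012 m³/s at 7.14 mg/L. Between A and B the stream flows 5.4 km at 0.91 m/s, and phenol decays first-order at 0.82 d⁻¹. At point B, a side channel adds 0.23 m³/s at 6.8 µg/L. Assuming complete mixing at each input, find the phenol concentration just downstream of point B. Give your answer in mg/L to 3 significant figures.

0.0234 mg/L

2.19 µg/L = 0.00219 mg/L.
After input A: C = (3.6·0.00219 + 0.012·7.14) / 3.612 = 0.0259 mg/L.
Over the 5.4 km reach to input B (t = 5934 s = 0.06868 d), decay gives C = 0.0259·exp(−0.82·0.06868) = 0.02449 mg/L.
6.8 µg/L = 0.0068 mg/L.
After input B: C = (3.612·0.02449 + 0.23·0.0068) / 3.842 = 0.02343 mg/L.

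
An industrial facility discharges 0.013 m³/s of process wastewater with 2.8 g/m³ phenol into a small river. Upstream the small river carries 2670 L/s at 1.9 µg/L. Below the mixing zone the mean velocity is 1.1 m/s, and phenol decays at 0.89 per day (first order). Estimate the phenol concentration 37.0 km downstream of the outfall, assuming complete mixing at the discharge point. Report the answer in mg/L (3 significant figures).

0.0109 mg/L

2670 L/s = 2.67 m³/s.
1.9 µg/L = 0.0019 mg/L.
After complete mixing, C₀ = (0.013·2.8 + 2.67·0.0019) / 2.683 = 0.01546 mg/L.
Travel time t = 3.7e+04 m / 1.1 m/s = 3.364e+04 s = 0.3893 d.
C = 0.01546·exp(−0.89·0.3893) = 0.01546·0.7072 = 0.01093 mg/L.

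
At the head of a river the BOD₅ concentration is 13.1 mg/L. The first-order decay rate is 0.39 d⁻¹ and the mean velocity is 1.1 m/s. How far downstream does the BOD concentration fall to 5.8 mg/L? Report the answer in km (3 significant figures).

199 km

From C = C₀·e^(−kt), t = ln(C₀/C)/k = ln(13.1/5.8)/0.39 = 0.8148/0.39 = 2.089 d.
Distance = v·t = 1.1 m/s × 1.805e+05 s = 1.985e+05 m = 198.5 km.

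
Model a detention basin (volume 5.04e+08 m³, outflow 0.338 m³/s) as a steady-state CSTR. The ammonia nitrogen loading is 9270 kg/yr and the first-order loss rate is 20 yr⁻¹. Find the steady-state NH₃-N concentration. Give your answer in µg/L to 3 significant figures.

Outflow Q = 0.338 m³/s × 3.156e+07 s/yr = 1.067e+07 m³/yr.
Steady-state CSTR mass balance: W = Q·C + k·V·C, so C = W/(Q + kV).
Q + kV = 1.067e+07 + 20·5.04e+08 = 1.009e+10 m³/yr.
C = 9270/1.009e+10 = 9.187e-07 kg/m³ = 0.0009187 mg/L = 0.9187 µg/L.

0.919 µg/L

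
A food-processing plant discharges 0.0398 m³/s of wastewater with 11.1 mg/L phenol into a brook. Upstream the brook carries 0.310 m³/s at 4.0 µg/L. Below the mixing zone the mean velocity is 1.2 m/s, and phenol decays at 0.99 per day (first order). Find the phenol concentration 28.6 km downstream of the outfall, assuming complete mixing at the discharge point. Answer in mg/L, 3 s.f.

4.0 µg/L = 0.004 mg/L.
After complete mixing, C₀ = (0.0398·11.1 + 0.31·0.004) / 0.3498 = 1.266 mg/L.
Travel time t = 2.86e+04 m / 1.2 m/s = 2.383e+04 s = 0.2758 d.
C = 1.266·exp(−0.99·0.2758) = 1.266·0.761 = 0.9638 mg/L.

0.964 mg/L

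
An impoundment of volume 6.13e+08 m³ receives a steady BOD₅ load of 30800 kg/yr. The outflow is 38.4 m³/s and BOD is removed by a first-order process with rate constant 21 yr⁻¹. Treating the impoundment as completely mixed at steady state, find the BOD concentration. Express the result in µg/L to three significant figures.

2.19 µg/L

Outflow Q = 38.4 m³/s × 3.156e+07 s/yr = 1.212e+09 m³/yr.
Steady-state CSTR mass balance: W = Q·C + k·V·C, so C = W/(Q + kV).
Q + kV = 1.212e+09 + 21·6.13e+08 = 1.408e+10 m³/yr.
C = 30800/1.408e+10 = 2.187e-06 kg/m³ = 0.002187 mg/L = 2.187 µg/L.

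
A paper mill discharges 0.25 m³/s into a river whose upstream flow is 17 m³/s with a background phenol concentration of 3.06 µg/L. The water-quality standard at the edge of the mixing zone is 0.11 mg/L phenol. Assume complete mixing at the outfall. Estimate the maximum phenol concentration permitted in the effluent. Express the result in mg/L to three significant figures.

7.38 mg/L

3.06 µg/L = 0.00306 mg/L.
Mass balance: 0.11·17.25 = 0.25·Cₑ + 17·0.00306.
Cₑ = (1.897 − 0.05202) / 0.25 = 7.382 mg/L.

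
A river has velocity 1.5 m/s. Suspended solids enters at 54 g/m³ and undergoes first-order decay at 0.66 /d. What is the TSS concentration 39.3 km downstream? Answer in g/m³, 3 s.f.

44.2 g/m³

Travel time t = 39.3 km / 1.5 m/s = 3.93e+04/1.5 = 2.62e+04 s = 0.3032 d.
First-order decay: C = 54·exp(−0.66·0.3032) = 54·0.8186 = 44.21 g/m³.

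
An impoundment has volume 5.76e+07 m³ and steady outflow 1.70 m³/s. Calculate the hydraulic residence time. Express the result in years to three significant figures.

Q = 1.70 m³/s × 3.156e+07 s/yr = 5.365e+07 m³/yr.
Hydraulic residence time τ = V/Q = 5.76e+07/5.365e+07 = 1.074 yr.

1.07 yr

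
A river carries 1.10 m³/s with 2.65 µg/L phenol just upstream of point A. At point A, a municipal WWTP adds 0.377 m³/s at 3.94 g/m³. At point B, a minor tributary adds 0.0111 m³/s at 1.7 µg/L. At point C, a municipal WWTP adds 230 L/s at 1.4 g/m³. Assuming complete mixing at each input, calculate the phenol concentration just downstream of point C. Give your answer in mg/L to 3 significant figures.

1.05 mg/L

2.65 µg/L = 0.00265 mg/L.
After input A: C = (1.1·0.00265 + 0.377·3.94) / 1.477 = 1.008 mg/L.
1.7 µg/L = 0.0017 mg/L.
After input B: C = (1.477·1.008 + 0.0111·0.0017) / 1.488 = 1 mg/L.
230 L/s = 0.23 m³/s.
After input C: C = (1.488·1 + 0.23·1.4) / 1.718 = 1.054 mg/L.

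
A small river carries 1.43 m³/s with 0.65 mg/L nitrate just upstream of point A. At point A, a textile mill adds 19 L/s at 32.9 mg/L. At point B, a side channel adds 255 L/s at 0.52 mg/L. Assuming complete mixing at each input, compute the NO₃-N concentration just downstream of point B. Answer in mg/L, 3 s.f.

0.990 mg/L

19 L/s = 0.019 m³/s.
After input A: C = (1.43·0.65 + 0.019·32.9) / 1.449 = 1.073 mg/L.
255 L/s = 0.255 m³/s.
After input B: C = (1.449·1.073 + 0.255·0.52) / 1.704 = 0.9901 mg/L.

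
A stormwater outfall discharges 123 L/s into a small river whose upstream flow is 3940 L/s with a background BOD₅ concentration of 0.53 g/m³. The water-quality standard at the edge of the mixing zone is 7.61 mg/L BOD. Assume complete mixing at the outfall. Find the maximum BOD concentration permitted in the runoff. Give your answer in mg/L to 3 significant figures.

123 L/s = 0.123 m³/s.
3940 L/s = 3.94 m³/s.
Mass balance: 7.61·4.063 = 0.123·Cₑ + 3.94·0.53.
Cₑ = (30.92 − 2.088) / 0.123 = 234.4 mg/L.

234 mg/L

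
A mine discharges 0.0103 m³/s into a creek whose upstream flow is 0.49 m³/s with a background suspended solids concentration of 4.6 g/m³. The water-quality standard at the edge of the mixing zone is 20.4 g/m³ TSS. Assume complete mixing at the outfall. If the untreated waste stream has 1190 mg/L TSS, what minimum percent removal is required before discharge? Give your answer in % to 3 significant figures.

35.1 %

Mass balance: 20.4·0.5003 = 0.0103·Cₑ + 0.49·4.6.
Cₑ = (10.21 − 2.254) / 0.0103 = 772.1 mg/L.
Required removal = 1 − 772.1/1190 = 35.12 %.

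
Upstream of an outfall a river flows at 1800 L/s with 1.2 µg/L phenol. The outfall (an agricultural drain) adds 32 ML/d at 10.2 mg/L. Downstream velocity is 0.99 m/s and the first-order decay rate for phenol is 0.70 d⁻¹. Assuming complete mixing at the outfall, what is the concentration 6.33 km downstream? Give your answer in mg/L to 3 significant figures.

32 ML/d = 0.3704 m³/s.
1800 L/s = 1.8 m³/s.
1.2 µg/L = 0.0012 mg/L.
After complete mixing, C₀ = (0.3704·10.2 + 1.8·0.0012) / 2.17 = 1.742 mg/L.
Travel time t = 6330 m / 0.99 m/s = 6394 s = 0.074 d.
C = 1.742·exp(−0.70·0.074) = 1.742·0.9495 = 1.654 mg/L.

1.65 mg/L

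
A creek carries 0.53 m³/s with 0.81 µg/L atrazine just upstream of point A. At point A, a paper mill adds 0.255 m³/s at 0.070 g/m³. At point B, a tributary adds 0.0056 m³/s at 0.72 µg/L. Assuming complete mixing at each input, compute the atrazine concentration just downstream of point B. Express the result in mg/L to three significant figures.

0.81 µg/L = 0.00081 mg/L.
After input A: C = (0.53·0.00081 + 0.255·0.07) / 0.785 = 0.02329 mg/L.
0.72 µg/L = 0.00072 mg/L.
After input B: C = (0.785·0.02329 + 0.0056·0.00072) / 0.7906 = 0.02313 mg/L.

0.0231 mg/L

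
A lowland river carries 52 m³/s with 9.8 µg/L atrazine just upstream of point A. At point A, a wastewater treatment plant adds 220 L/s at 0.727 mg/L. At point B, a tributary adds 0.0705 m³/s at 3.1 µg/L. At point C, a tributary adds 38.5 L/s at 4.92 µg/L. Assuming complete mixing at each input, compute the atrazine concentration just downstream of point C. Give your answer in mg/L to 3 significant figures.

9.8 µg/L = 0.0098 mg/L.
220 L/s = 0.22 m³/s.
After input A: C = (52·0.0098 + 0.22·0.727) / 52.22 = 0.01282 mg/L.
3.1 µg/L = 0.0031 mg/L.
After input B: C = (52.22·0.01282 + 0.0705·0.0031) / 52.29 = 0.01281 mg/L.
38.5 L/s = 0.0385 m³/s.
4.92 µg/L = 0.00492 mg/L.
After input C: C = (52.29·0.01281 + 0.0385·0.00492) / 52.33 = 0.0128 mg/L.

0.0128 mg/L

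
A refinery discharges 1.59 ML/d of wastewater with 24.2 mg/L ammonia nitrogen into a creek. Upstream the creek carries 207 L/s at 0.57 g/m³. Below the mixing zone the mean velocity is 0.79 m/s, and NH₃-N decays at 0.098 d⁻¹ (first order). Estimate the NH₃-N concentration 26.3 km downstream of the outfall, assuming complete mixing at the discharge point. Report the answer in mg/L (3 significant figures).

1.59 ML/d = 0.0184 m³/s.
207 L/s = 0.207 m³/s.
After complete mixing, C₀ = (0.0184·24.2 + 0.207·0.57) / 0.2254 = 2.499 mg/L.
Travel time t = 2.63e+04 m / 0.79 m/s = 3.329e+04 s = 0.3853 d.
C = 2.499·exp(−0.098·0.3853) = 2.499·0.9629 = 2.407 mg/L.

2.41 mg/L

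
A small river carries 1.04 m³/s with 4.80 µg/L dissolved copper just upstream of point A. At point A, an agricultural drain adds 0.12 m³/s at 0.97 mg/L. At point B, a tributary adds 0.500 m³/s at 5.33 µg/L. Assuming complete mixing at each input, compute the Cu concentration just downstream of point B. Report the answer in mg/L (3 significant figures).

4.80 µg/L = 0.0048 mg/L.
After input A: C = (1.04·0.0048 + 0.12·0.97) / 1.16 = 0.1046 mg/L.
5.33 µg/L = 0.00533 mg/L.
After input B: C = (1.16·0.1046 + 0.5·0.00533) / 1.66 = 0.07473 mg/L.

0.0747 mg/L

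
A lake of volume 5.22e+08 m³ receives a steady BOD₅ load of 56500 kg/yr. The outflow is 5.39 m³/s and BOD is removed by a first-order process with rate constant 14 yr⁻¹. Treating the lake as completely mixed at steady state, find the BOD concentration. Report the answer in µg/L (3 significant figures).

Outflow Q = 5.39 m³/s × 3.156e+07 s/yr = 1.701e+08 m³/yr.
Steady-state CSTR mass balance: W = Q·C + k·V·C, so C = W/(Q + kV).
Q + kV = 1.701e+08 + 14·5.22e+08 = 7.478e+09 m³/yr.
C = 56500/7.478e+09 = 7.555e-06 kg/m³ = 0.007555 mg/L = 7.555 µg/L.

7.56 µg/L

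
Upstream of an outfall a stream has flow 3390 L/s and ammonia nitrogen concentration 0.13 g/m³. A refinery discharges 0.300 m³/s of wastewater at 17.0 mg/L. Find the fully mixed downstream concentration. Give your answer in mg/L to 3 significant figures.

1.50 mg/L

3390 L/s = 3.39 m³/s.
Flow-weighted mixing gives C = (0.3·17 + 3.39·0.13) / (0.3 + 3.39) = 5.541/3.69 = 1.502 mg/L.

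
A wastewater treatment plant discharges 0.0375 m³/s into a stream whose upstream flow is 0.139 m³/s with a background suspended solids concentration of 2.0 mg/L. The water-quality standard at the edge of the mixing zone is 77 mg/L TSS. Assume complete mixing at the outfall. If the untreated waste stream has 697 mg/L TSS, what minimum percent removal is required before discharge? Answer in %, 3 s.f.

Mass balance: 77·0.1765 = 0.0375·Cₑ + 0.139·2.
Cₑ = (13.59 − 0.278) / 0.0375 = 355 mg/L.
Required removal = 1 − 355/697 = 49.07 %.

49.1 %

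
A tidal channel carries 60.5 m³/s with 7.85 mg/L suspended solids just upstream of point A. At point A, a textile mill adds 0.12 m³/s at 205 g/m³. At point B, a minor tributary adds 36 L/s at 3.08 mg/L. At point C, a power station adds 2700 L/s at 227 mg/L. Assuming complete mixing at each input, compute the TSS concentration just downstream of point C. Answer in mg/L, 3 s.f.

After input A: C = (60.5·7.85 + 0.12·205) / 60.62 = 8.24 mg/L.
36 L/s = 0.036 m³/s.
After input B: C = (60.62·8.24 + 0.036·3.08) / 60.66 = 8.237 mg/L.
2700 L/s = 2.7 m³/s.
After input C: C = (60.66·8.237 + 2.7·227) / 63.36 = 17.56 mg/L.

17.6 mg/L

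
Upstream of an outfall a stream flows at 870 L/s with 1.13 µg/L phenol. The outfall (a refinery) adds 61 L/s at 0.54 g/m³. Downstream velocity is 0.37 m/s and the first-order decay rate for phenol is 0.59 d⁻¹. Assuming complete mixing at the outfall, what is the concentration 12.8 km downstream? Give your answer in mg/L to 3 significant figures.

61 L/s = 0.061 m³/s.
870 L/s = 0.87 m³/s.
1.13 µg/L = 0.00113 mg/L.
After complete mixing, C₀ = (0.061·0.54 + 0.87·0.00113) / 0.931 = 0.03644 mg/L.
Travel time t = 1.28e+04 m / 0.37 m/s = 3.459e+04 s = 0.4004 d.
C = 0.03644·exp(−0.59·0.4004) = 0.03644·0.7896 = 0.02877 mg/L.

0.0288 mg/L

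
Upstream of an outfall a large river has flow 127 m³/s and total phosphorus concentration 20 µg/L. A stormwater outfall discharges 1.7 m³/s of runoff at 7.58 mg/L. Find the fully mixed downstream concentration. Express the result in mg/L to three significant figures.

0.120 mg/L

20 µg/L = 0.02 mg/L.
By mass balance at complete mixing, C = (1.7·7.58 + 127·0.02) / (1.7 + 127) = 15.43/128.7 = 0.1199 mg/L.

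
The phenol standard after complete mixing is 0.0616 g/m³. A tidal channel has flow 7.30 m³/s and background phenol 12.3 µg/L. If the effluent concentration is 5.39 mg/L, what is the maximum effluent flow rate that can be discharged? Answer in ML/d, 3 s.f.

5.84 ML/d

12.3 µg/L = 0.0123 mg/L.
Mass balance at complete mixing: C_std·(Q_w + Q_r) = Q_w·C_e + Q_r·C_b.
Rearranging, Q_w = Q_r·(C_std − C_b)/(C_e − C_std) = 7.30·(0.0616 − 0.0123) / (5.39 − 0.0616) = 0.06754 m³/s.
= 5.836 ML/d.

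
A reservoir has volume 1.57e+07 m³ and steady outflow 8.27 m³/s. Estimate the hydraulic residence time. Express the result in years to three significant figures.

Q = 8.27 m³/s × 3.156e+07 s/yr = 2.61e+08 m³/yr.
Hydraulic residence time τ = V/Q = 1.57e+07/2.61e+08 = 0.06016 yr.

0.0602 yr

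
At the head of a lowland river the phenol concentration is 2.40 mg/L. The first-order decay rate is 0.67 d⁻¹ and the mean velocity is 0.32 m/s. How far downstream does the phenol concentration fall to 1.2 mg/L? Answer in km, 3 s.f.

28.6 km

From C = C₀·e^(−kt), t = ln(C₀/C)/k = ln(2.40/1.2)/0.67 = 0.6931/0.67 = 1.035 d.
Distance = v·t = 0.32 m/s × 8.938e+04 s = 2.86e+04 m = 28.6 km.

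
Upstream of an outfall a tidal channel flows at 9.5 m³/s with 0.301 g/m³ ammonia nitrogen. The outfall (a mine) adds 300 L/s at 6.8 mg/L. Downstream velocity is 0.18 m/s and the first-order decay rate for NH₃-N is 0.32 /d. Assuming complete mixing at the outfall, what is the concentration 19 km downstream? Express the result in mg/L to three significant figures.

300 L/s = 0.3 m³/s.
After complete mixing, C₀ = (0.3·6.8 + 9.5·0.301) / 9.8 = 0.4999 mg/L.
Travel time t = 1.9e+04 m / 0.18 m/s = 1.056e+05 s = 1.222 d.
C = 0.4999·exp(−0.32·1.222) = 0.4999·0.6764 = 0.3382 mg/L.

0.338 mg/L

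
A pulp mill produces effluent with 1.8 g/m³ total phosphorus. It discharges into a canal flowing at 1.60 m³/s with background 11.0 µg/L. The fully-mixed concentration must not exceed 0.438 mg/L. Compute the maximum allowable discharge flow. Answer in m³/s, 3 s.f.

11.0 µg/L = 0.011 mg/L.
Mass balance at complete mixing: C_std·(Q_w + Q_r) = Q_w·C_e + Q_r·C_b.
Rearranging, Q_w = Q_r·(C_std − C_b)/(C_e − C_std) = 1.60·(0.438 − 0.011) / (1.8 − 0.438) = 0.5016 m³/s.

0.502 m³/s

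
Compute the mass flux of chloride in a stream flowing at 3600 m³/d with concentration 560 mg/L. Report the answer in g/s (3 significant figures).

23.3 g/s

3600 m³/d = 0.04167 m³/s.
Mass flux = Q·C = 0.04167 m³/s × 560 g/m³ = 23.33 g/s.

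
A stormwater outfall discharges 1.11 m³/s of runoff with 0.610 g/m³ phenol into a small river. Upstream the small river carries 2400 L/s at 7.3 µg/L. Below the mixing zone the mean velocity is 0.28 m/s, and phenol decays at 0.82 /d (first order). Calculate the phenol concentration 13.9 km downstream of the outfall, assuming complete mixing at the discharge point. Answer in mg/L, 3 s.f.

0.124 mg/L

2400 L/s = 2.4 m³/s.
7.3 µg/L = 0.0073 mg/L.
After complete mixing, C₀ = (1.11·0.61 + 2.4·0.0073) / 3.51 = 0.1979 mg/L.
Travel time t = 1.39e+04 m / 0.28 m/s = 4.964e+04 s = 0.5746 d.
C = 0.1979·exp(−0.82·0.5746) = 0.1979·0.6243 = 0.1235 mg/L.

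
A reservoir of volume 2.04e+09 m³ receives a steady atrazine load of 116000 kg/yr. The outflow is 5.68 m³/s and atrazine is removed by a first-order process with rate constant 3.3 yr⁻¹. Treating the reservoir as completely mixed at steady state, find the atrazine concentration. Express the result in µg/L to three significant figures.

Outflow Q = 5.68 m³/s × 3.156e+07 s/yr = 1.792e+08 m³/yr.
Steady-state CSTR mass balance: W = Q·C + k·V·C, so C = W/(Q + kV).
Q + kV = 1.792e+08 + 3.3·2.04e+09 = 6.911e+09 m³/yr.
C = 116000/6.911e+09 = 1.678e-05 kg/m³ = 0.01678 mg/L = 16.78 µg/L.

16.8 µg/L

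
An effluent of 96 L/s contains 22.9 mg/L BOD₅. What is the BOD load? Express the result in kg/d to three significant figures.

96 L/s = 0.096 m³/s.
Mass flux = Q·C = 0.096 m³/s × 22.9 g/m³ = 2.198 g/s.
= 2.198 g/s × 86.4 = 189.9 kg/d.

190 kg/d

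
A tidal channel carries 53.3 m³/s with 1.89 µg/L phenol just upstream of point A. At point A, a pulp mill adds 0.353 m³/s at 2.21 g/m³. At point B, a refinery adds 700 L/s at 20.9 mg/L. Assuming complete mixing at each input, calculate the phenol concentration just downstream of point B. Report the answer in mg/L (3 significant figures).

1.89 µg/L = 0.00189 mg/L.
After input A: C = (53.3·0.00189 + 0.353·2.21) / 53.65 = 0.01642 mg/L.
700 L/s = 0.7 m³/s.
After input B: C = (53.65·0.01642 + 0.7·20.9) / 54.35 = 0.2854 mg/L.

0.285 mg/L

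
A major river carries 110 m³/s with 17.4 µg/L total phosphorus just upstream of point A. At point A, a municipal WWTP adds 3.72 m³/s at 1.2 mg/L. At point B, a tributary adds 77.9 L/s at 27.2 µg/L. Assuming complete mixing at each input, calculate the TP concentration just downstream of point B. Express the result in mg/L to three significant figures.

0.0561 mg/L

17.4 µg/L = 0.0174 mg/L.
After input A: C = (110·0.0174 + 3.72·1.2) / 113.7 = 0.05609 mg/L.
77.9 L/s = 0.0779 m³/s.
27.2 µg/L = 0.0272 mg/L.
After input B: C = (113.7·0.05609 + 0.0779·0.0272) / 113.8 = 0.05607 mg/L.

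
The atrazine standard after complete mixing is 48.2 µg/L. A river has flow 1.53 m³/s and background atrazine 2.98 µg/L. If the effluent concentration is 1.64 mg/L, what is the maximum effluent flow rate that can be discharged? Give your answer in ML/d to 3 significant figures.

3.76 ML/d

2.98 µg/L = 0.00298 mg/L.
48.2 µg/L = 0.0482 mg/L.
Mass balance at complete mixing: C_std·(Q_w + Q_r) = Q_w·C_e + Q_r·C_b.
Rearranging, Q_w = Q_r·(C_std − C_b)/(C_e − C_std) = 1.53·(0.0482 − 0.00298) / (1.64 − 0.0482) = 0.04346 m³/s.
= 3.755 ML/d.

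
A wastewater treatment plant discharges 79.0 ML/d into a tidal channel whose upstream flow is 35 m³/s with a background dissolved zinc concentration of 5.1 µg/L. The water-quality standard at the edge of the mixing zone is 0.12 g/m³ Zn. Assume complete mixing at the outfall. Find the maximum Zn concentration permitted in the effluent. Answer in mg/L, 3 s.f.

79.0 ML/d = 0.9144 m³/s.
5.1 µg/L = 0.0051 mg/L.
Mass balance: 0.12·35.91 = 0.9144·Cₑ + 35·0.0051.
Cₑ = (4.31 − 0.1785) / 0.9144 = 4.518 mg/L.

4.52 mg/L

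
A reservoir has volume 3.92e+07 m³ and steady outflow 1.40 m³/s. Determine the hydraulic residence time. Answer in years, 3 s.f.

0.887 yr

Q = 1.40 m³/s × 3.156e+07 s/yr = 4.418e+07 m³/yr.
Hydraulic residence time τ = V/Q = 3.92e+07/4.418e+07 = 0.8873 yr.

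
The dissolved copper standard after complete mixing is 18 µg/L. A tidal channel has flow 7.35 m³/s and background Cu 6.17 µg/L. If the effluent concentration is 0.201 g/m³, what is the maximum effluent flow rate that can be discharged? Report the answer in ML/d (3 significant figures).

41.1 ML/d

6.17 µg/L = 0.00617 mg/L.
18 µg/L = 0.018 mg/L.
Mass balance at complete mixing: C_std·(Q_w + Q_r) = Q_w·C_e + Q_r·C_b.
Rearranging, Q_w = Q_r·(C_std − C_b)/(C_e − C_std) = 7.35·(0.018 − 0.00617) / (0.201 − 0.018) = 0.4751 m³/s.
= 41.05 ML/d.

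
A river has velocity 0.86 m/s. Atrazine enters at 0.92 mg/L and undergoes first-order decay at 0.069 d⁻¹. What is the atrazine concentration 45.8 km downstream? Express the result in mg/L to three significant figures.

0.882 mg/L

Travel time t = 45.8 km / 0.86 m/s = 4.58e+04/0.86 = 5.326e+04 s = 0.6164 d.
First-order decay: C = 0.92·exp(−0.069·0.6164) = 0.92·0.9584 = 0.8817 mg/L.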